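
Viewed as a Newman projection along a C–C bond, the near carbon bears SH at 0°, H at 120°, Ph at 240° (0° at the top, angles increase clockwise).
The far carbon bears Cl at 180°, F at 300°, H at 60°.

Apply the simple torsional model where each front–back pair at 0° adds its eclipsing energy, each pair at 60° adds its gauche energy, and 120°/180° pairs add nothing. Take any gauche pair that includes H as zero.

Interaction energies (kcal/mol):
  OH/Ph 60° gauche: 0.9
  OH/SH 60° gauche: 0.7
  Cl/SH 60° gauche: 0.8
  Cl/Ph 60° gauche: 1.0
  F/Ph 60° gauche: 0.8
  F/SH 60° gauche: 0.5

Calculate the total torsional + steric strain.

2.3 kcal/mol

This conformer (staggered): SH–F gauche, Ph–Cl gauche, Ph–F gauche; 0.5 + 1.0 + 0.8 = 2.3 kcal/mol.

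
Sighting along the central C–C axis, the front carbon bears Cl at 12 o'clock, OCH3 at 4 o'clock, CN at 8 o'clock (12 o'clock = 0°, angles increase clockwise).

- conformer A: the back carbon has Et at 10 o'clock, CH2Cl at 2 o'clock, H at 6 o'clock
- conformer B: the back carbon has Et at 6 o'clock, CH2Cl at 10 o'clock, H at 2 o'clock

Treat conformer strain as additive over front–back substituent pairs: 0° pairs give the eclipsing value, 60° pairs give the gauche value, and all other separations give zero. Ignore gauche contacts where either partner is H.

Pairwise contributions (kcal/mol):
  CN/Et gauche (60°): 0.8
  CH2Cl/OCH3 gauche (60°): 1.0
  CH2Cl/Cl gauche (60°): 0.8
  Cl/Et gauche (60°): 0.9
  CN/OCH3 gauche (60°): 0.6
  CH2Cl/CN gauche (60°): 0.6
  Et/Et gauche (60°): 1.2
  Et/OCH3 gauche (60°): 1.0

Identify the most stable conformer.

A (staggered): Cl–Et gauche, Cl–CH2Cl gauche, OCH3–CH2Cl gauche, CN–Et gauche; 0.9 + 0.8 + 1.0 + 0.8 = 3.5 kcal/mol.
B (staggered): Cl–CH2Cl gauche, OCH3–Et gauche, CN–Et gauche, CN–CH2Cl gauche; 0.8 + 1.0 + 0.8 + 0.6 = 3.2 kcal/mol.
B has the lowest total (3.2 kcal/mol).

B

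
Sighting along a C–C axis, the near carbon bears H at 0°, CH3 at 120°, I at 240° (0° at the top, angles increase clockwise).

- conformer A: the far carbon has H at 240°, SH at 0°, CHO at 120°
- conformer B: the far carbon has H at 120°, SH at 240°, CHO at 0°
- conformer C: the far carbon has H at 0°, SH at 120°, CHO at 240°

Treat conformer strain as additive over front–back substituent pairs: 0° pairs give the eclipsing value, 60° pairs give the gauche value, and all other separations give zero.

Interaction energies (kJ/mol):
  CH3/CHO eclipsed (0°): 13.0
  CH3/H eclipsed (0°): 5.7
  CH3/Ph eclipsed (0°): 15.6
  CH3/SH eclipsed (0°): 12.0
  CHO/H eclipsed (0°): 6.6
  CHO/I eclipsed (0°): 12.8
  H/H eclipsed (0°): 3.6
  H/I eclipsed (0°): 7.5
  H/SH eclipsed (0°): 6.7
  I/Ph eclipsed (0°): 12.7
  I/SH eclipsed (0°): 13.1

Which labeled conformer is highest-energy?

C

A is eclipsed. H at 0° is eclipsed with SH at 0° (6.7); CH3 at 120° is eclipsed with CHO at 120° (13.0); I at 240° is eclipsed with H at 240° (7.5). Total 27.2 kJ/mol.
B is eclipsed. H at 0° is eclipsed with CHO at 0° (6.6); CH3 at 120° is eclipsed with H at 120° (5.7); I at 240° is eclipsed with SH at 240° (13.1). Total 25.4 kJ/mol.
C is eclipsed. H at 0° is eclipsed with H at 0° (3.6); CH3 at 120° is eclipsed with SH at 120° (12.0); I at 240° is eclipsed with CHO at 240° (12.8). Total 28.4 kJ/mol.
C has the highest total (28.4 kJ/mol).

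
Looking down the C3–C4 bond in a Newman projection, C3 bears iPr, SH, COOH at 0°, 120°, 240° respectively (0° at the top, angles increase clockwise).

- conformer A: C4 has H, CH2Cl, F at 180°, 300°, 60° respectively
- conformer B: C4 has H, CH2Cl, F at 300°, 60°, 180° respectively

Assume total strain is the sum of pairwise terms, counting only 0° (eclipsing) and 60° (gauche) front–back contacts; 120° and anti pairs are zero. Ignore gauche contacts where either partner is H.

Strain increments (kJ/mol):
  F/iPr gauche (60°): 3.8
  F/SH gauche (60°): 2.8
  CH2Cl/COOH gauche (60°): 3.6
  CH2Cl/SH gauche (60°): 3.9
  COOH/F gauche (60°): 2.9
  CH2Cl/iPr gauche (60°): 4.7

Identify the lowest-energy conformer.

B

A (staggered): iPr–CH2Cl gauche, iPr–F gauche, SH–F gauche, COOH–CH2Cl gauche; 4.7 + 3.8 + 2.8 + 3.6 = 14.9 kJ/mol.
B (staggered): iPr–CH2Cl gauche, SH–CH2Cl gauche, SH–F gauche, COOH–F gauche; 4.7 + 3.9 + 2.8 + 2.9 = 14.3 kJ/mol.
B has the lowest total (14.3 kJ/mol).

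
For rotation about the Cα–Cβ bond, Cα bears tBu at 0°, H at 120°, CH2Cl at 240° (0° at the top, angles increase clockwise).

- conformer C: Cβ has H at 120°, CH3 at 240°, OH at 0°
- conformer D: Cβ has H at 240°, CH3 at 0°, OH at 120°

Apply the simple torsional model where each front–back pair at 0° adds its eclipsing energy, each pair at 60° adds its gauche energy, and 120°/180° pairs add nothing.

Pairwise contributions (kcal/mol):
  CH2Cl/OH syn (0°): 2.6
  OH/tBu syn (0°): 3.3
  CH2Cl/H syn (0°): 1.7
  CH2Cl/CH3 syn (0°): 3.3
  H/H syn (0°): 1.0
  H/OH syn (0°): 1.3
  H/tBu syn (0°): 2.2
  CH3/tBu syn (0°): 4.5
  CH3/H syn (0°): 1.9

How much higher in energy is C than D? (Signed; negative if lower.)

C (eclipsed): tBu(0°)/OH(0°) eclipsed 3.3; H(120°)/H(120°) eclipsed 1.0; CH2Cl(240°)/CH3(240°) eclipsed 3.3 → 7.6 kcal/mol.
D (eclipsed): tBu(0°)/CH3(0°) eclipsed 4.5; H(120°)/OH(120°) eclipsed 1.3; CH2Cl(240°)/H(240°) eclipsed 1.7 → 7.5 kcal/mol.
E(C) − E(D) = 7.6 − 7.5 = +0.1 kcal/mol.

+0.1 kcal/mol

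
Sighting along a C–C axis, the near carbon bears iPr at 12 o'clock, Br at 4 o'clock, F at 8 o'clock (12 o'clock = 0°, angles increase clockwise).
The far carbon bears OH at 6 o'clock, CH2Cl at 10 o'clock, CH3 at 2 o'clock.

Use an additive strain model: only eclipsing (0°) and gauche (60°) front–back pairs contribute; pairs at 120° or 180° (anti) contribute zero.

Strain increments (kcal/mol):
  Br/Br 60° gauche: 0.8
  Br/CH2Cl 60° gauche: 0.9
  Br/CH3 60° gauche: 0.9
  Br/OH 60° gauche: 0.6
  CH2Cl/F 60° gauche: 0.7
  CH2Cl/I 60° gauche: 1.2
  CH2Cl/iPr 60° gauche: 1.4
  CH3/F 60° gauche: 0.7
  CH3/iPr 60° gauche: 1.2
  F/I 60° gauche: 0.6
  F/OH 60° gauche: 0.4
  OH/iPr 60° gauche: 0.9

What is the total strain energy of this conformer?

This conformer (staggered): iPr(0°)/CH2Cl(300°) gauche 1.4; iPr(0°)/CH3(60°) gauche 1.2; Br(120°)/OH(180°) gauche 0.6; Br(120°)/CH3(60°) gauche 0.9; F(240°)/OH(180°) gauche 0.4; F(240°)/CH2Cl(300°) gauche 0.7 → 5.2 kcal/mol.

5.2 kcal/mol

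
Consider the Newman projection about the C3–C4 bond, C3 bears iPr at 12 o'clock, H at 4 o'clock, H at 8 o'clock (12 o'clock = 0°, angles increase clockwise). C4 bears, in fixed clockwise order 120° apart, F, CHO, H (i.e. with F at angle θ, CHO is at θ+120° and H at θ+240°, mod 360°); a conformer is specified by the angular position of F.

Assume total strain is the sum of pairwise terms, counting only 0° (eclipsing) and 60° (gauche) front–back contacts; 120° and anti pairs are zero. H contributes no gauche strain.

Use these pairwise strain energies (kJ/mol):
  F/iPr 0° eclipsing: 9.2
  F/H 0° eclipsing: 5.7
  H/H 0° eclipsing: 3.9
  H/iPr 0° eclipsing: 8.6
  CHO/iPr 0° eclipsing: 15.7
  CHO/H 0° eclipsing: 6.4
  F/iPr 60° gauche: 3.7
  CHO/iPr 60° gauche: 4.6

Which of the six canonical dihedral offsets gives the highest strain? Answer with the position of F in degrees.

F at 0° is eclipsed. iPr at 0° is eclipsed with F at 0° (9.2); H at 120° is eclipsed with CHO at 120° (6.4); H at 240° is eclipsed with H at 240° (3.9). Total 19.5 kJ/mol.
F at 60° is staggered. iPr at 0° is gauche with F at 60° (3.7). Total 3.7 kJ/mol.
F at 120° is eclipsed. iPr at 0° is eclipsed with H at 0° (8.6); H at 120° is eclipsed with F at 120° (5.7); H at 240° is eclipsed with CHO at 240° (6.4). Total 20.7 kJ/mol.
F at 180° is staggered. iPr at 0° is gauche with CHO at 300° (4.6). Total 4.6 kJ/mol.
F at 240° is eclipsed. iPr at 0° is eclipsed with CHO at 0° (15.7); H at 120° is eclipsed with H at 120° (3.9); H at 240° is eclipsed with F at 240° (5.7). Total 25.3 kJ/mol.
F at 300° is staggered. iPr at 0° is gauche with F at 300° (3.7); iPr at 0° is gauche with CHO at 60° (4.6). Total 8.3 kJ/mol.
The maximum (25.3 kJ/mol) occurs with F at 240°.

240°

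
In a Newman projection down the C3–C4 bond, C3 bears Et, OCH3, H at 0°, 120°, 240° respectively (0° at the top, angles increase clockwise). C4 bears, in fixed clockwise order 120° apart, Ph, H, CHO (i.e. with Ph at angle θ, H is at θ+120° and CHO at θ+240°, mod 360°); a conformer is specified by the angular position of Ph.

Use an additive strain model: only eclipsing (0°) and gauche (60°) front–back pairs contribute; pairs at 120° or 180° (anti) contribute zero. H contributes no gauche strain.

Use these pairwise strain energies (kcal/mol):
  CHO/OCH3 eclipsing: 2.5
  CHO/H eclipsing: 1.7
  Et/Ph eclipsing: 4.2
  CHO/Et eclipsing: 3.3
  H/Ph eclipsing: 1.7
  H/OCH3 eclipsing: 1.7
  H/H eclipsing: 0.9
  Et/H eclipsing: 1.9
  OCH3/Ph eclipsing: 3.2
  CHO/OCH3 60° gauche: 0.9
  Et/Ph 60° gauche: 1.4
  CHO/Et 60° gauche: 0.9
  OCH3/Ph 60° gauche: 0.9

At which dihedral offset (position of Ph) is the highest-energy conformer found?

Ph at 0° is eclipsed. Et at 0° is eclipsed with Ph at 0° (4.2); OCH3 at 120° is eclipsed with H at 120° (1.7); H at 240° is eclipsed with CHO at 240° (1.7). Total 7.6 kcal/mol.
Ph at 60° is staggered. Et at 0° is gauche with Ph at 60° (1.4); Et at 0° is gauche with CHO at 300° (0.9); OCH3 at 120° is gauche with Ph at 60° (0.9). Total 3.2 kcal/mol.
Ph at 120° is eclipsed. Et at 0° is eclipsed with CHO at 0° (3.3); OCH3 at 120° is eclipsed with Ph at 120° (3.2); H at 240° is eclipsed with H at 240° (0.9). Total 7.4 kcal/mol.
Ph at 180° is staggered. Et at 0° is gauche with CHO at 60° (0.9); OCH3 at 120° is gauche with Ph at 180° (0.9); OCH3 at 120° is gauche with CHO at 60° (0.9). Total 2.7 kcal/mol.
Ph at 240° is eclipsed. Et at 0° is eclipsed with H at 0° (1.9); OCH3 at 120° is eclipsed with CHO at 120° (2.5); H at 240° is eclipsed with Ph at 240° (1.7). Total 6.1 kcal/mol.
Ph at 300° is staggered. Et at 0° is gauche with Ph at 300° (1.4); OCH3 at 120° is gauche with CHO at 180° (0.9). Total 2.3 kcal/mol.
The maximum (7.6 kcal/mol) occurs with Ph at 0°.

0°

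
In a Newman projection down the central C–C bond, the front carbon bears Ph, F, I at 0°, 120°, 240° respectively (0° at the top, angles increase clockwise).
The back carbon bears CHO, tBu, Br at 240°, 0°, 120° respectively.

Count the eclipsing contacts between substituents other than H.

Non-H eclipsing pairs: Ph(0°)/tBu(0°); F(120°)/Br(120°); I(240°)/CHO(240°) — 3 interactions.

3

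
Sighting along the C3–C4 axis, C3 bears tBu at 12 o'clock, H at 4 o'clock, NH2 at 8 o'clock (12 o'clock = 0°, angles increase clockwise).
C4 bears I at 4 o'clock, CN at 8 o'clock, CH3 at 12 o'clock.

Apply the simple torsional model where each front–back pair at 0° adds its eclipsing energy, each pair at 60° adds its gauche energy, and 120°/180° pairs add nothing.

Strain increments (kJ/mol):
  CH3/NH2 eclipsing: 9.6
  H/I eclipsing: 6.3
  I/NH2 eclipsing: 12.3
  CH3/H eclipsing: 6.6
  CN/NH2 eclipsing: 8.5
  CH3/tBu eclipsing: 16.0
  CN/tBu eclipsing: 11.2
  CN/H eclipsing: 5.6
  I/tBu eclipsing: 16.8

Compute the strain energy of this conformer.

30.8 kJ/mol

This conformer (eclipsed): tBu(0°)/CH3(0°) eclipsed 16.0; H(120°)/I(120°) eclipsed 6.3; NH2(240°)/CN(240°) eclipsed 8.5 → 30.8 kJ/mol.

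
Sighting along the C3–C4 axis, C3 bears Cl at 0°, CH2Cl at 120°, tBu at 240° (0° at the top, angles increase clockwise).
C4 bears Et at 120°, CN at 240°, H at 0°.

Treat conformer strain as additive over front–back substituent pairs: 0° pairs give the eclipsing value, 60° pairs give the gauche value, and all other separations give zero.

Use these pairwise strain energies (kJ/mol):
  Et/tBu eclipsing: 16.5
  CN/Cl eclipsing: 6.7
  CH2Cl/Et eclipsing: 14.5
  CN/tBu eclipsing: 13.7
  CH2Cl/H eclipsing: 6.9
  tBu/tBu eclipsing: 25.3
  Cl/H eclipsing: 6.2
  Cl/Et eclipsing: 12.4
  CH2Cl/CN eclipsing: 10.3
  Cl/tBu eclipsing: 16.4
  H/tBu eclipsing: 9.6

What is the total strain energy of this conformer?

34.4 kJ/mol

This conformer is eclipsed. Cl at 0° is eclipsed with H at 0° (6.2); CH2Cl at 120° is eclipsed with Et at 120° (14.5); tBu at 240° is eclipsed with CN at 240° (13.7). Total 34.4 kJ/mol.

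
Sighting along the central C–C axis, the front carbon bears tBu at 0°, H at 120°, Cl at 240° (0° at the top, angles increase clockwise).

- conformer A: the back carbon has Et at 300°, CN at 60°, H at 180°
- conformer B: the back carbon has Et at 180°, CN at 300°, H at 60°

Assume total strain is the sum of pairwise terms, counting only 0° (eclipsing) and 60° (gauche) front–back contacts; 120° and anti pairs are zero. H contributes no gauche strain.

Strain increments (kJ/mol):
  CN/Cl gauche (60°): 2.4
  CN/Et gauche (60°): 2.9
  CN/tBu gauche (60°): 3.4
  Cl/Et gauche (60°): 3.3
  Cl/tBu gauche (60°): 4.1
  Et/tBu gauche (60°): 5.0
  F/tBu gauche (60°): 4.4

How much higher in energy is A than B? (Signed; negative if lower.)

+2.6 kJ/mol

A (staggered): tBu–Et gauche, tBu–CN gauche, Cl–Et gauche; 5.0 + 3.4 + 3.3 = 11.7 kJ/mol.
B (staggered): tBu–CN gauche, Cl–Et gauche, Cl–CN gauche; 3.4 + 3.3 + 2.4 = 9.1 kJ/mol.
E(A) − E(B) = 11.7 − 9.1 = +2.6 kJ/mol.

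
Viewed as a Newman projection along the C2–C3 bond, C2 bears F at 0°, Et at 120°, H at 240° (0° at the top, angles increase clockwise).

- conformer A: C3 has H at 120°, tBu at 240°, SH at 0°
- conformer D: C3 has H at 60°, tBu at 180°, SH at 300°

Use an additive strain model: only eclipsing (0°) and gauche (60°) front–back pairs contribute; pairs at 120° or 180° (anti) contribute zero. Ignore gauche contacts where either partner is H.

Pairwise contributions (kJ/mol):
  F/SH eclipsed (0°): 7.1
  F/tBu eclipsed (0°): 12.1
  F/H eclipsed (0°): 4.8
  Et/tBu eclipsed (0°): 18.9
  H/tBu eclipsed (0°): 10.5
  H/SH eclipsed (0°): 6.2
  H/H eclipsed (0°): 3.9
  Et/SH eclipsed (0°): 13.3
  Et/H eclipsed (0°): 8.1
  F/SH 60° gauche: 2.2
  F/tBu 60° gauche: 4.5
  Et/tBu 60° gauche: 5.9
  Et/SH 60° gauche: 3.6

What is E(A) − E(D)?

+17.6 kJ/mol

A (eclipsed): F(0°)/SH(0°) eclipsed 7.1; Et(120°)/H(120°) eclipsed 8.1; H(240°)/tBu(240°) eclipsed 10.5 → 25.7 kJ/mol.
D (staggered): F(0°)/SH(300°) gauche 2.2; Et(120°)/tBu(180°) gauche 5.9 → 8.1 kJ/mol.
E(A) − E(D) = 25.7 − 8.1 = +17.6 kJ/mol.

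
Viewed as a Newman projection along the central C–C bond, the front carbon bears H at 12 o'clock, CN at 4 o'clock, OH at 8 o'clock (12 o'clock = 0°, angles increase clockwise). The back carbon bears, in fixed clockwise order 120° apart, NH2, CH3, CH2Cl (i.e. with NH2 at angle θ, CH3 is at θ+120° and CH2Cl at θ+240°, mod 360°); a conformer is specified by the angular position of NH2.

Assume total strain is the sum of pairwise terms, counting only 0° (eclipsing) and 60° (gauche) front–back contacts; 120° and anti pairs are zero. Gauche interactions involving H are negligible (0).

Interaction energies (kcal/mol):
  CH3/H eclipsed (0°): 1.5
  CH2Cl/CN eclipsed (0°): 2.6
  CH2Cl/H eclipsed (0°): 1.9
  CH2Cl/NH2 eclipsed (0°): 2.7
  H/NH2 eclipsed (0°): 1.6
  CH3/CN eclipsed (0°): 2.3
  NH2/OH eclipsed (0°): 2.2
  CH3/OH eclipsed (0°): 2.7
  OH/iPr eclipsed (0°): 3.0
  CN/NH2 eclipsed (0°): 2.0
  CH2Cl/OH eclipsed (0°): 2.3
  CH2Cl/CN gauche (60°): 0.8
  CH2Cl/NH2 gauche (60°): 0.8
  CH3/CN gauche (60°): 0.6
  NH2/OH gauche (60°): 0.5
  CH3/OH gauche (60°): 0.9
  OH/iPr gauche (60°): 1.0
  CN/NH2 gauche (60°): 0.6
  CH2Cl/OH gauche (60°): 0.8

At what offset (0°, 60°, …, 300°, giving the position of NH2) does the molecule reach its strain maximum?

120°

NH2 at 0° (eclipsed): H–NH2 eclipsed, CN–CH3 eclipsed, OH–CH2Cl eclipsed; 1.6 + 2.3 + 2.3 = 6.2 kcal/mol.
NH2 at 60° (staggered): CN–NH2 gauche, CN–CH3 gauche, OH–CH3 gauche, OH–CH2Cl gauche; 0.6 + 0.6 + 0.9 + 0.8 = 2.9 kcal/mol.
NH2 at 120° (eclipsed): H–CH2Cl eclipsed, CN–NH2 eclipsed, OH–CH3 eclipsed; 1.9 + 2.0 + 2.7 = 6.6 kcal/mol.
NH2 at 180° (staggered): CN–NH2 gauche, CN–CH2Cl gauche, OH–NH2 gauche, OH–CH3 gauche; 0.6 + 0.8 + 0.5 + 0.9 = 2.8 kcal/mol.
NH2 at 240° (eclipsed): H–CH3 eclipsed, CN–CH2Cl eclipsed, OH–NH2 eclipsed; 1.5 + 2.6 + 2.2 = 6.3 kcal/mol.
NH2 at 300° (staggered): CN–CH3 gauche, CN–CH2Cl gauche, OH–NH2 gauche, OH–CH2Cl gauche; 0.6 + 0.8 + 0.5 + 0.8 = 2.7 kcal/mol.
The maximum (6.6 kcal/mol) occurs with NH2 at 120°.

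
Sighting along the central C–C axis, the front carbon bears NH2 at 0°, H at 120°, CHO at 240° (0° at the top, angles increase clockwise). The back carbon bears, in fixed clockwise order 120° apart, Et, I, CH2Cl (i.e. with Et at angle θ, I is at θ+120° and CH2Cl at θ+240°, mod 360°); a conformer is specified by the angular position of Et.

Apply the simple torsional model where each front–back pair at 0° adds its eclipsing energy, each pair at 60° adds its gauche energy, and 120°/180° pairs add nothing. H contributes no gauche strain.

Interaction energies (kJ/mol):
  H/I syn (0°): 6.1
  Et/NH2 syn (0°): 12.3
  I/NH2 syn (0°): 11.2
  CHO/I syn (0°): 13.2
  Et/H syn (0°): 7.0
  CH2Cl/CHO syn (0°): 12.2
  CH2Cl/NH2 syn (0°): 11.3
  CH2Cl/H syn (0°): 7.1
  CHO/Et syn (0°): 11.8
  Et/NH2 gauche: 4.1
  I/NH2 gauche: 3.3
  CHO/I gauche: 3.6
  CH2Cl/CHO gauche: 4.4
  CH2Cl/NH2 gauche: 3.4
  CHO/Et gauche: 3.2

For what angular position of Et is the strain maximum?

Et at 0° is eclipsed. NH2 at 0° is eclipsed with Et at 0° (12.3); H at 120° is eclipsed with I at 120° (6.1); CHO at 240° is eclipsed with CH2Cl at 240° (12.2). Total 30.6 kJ/mol.
Et at 60° is staggered. NH2 at 0° is gauche with Et at 60° (4.1); NH2 at 0° is gauche with CH2Cl at 300° (3.4); CHO at 240° is gauche with I at 180° (3.6); CHO at 240° is gauche with CH2Cl at 300° (4.4). Total 15.5 kJ/mol.
Et at 120° is eclipsed. NH2 at 0° is eclipsed with CH2Cl at 0° (11.3); H at 120° is eclipsed with Et at 120° (7.0); CHO at 240° is eclipsed with I at 240° (13.2). Total 31.5 kJ/mol.
Et at 180° is staggered. NH2 at 0° is gauche with I at 300° (3.3); NH2 at 0° is gauche with CH2Cl at 60° (3.4); CHO at 240° is gauche with Et at 180° (3.2); CHO at 240° is gauche with I at 300° (3.6). Total 13.5 kJ/mol.
Et at 240° is eclipsed. NH2 at 0° is eclipsed with I at 0° (11.2); H at 120° is eclipsed with CH2Cl at 120° (7.1); CHO at 240° is eclipsed with Et at 240° (11.8). Total 30.1 kJ/mol.
Et at 300° is staggered. NH2 at 0° is gauche with Et at 300° (4.1); NH2 at 0° is gauche with I at 60° (3.3); CHO at 240° is gauche with Et at 300° (3.2); CHO at 240° is gauche with CH2Cl at 180° (4.4). Total 15.0 kJ/mol.
The maximum (31.5 kJ/mol) occurs with Et at 120°.

120°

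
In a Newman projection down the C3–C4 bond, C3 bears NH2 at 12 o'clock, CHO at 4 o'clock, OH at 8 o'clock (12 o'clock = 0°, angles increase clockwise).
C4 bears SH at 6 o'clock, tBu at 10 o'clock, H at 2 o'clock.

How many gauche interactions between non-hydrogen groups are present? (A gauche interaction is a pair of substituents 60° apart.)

4

Non-H gauche pairs: NH2(0°)/tBu(300°); CHO(120°)/SH(180°); OH(240°)/SH(180°); OH(240°)/tBu(300°) — 4 interactions.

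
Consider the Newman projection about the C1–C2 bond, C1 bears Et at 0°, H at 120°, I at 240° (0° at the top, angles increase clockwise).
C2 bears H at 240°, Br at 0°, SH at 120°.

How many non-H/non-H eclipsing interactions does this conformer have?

1

Non-H eclipsing pairs: Et(0°)/Br(0°) — 1 interaction.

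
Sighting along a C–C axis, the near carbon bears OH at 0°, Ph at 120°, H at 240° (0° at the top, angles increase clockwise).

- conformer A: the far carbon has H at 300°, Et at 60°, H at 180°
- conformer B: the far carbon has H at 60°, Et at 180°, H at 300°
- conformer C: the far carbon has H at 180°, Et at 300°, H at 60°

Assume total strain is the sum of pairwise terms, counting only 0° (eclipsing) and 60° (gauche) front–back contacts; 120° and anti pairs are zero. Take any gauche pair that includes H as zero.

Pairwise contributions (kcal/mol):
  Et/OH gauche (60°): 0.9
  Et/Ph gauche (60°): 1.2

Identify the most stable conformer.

C

A is staggered. OH at 0° is gauche with Et at 60° (0.9); Ph at 120° is gauche with Et at 60° (1.2). Total 2.1 kcal/mol.
B is staggered. Ph at 120° is gauche with Et at 180° (1.2). Total 1.2 kcal/mol.
C is staggered. OH at 0° is gauche with Et at 300° (0.9). Total 0.9 kcal/mol.
C has the lowest total (0.9 kcal/mol).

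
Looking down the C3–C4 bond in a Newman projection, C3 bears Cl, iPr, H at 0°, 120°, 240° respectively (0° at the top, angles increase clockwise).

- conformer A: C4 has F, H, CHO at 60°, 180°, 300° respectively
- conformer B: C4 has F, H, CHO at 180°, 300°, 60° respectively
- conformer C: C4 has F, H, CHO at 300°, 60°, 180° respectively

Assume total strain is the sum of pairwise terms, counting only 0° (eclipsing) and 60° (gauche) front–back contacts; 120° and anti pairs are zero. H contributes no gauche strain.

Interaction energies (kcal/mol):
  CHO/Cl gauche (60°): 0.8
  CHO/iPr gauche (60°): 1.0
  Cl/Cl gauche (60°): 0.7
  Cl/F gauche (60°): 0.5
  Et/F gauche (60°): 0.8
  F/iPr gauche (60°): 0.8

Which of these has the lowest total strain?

A (staggered): Cl(0°)/F(60°) gauche 0.5; Cl(0°)/CHO(300°) gauche 0.8; iPr(120°)/F(60°) gauche 0.8 → 2.1 kcal/mol.
B (staggered): Cl(0°)/CHO(60°) gauche 0.8; iPr(120°)/F(180°) gauche 0.8; iPr(120°)/CHO(60°) gauche 1.0 → 2.6 kcal/mol.
C (staggered): Cl(0°)/F(300°) gauche 0.5; iPr(120°)/CHO(180°) gauche 1.0 → 1.5 kcal/mol.
C has the lowest total (1.5 kcal/mol).

C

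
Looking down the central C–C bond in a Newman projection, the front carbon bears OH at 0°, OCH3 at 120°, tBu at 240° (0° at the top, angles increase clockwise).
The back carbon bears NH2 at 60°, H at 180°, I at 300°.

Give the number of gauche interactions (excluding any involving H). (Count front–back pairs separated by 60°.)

Non-H gauche pairs: OH(0°)/NH2(60°); OH(0°)/I(300°); OCH3(120°)/NH2(60°); tBu(240°)/I(300°) — 4 interactions.

4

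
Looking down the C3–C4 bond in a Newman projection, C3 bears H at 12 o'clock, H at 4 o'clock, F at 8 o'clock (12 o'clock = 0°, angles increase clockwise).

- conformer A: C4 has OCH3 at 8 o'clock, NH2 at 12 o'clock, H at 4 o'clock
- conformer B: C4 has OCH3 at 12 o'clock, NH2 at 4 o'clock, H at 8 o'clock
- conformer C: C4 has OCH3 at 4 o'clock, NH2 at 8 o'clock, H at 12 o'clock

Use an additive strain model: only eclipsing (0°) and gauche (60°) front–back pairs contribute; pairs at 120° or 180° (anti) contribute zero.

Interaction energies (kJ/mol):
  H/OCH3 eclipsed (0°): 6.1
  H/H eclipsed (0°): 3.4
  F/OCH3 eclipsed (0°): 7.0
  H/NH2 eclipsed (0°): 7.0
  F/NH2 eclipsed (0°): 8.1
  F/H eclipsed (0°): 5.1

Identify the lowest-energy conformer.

A

A (eclipsed): H–NH2 eclipsed, H–H eclipsed, F–OCH3 eclipsed; 7.0 + 3.4 + 7.0 = 17.4 kJ/mol.
B (eclipsed): H–OCH3 eclipsed, H–NH2 eclipsed, F–H eclipsed; 6.1 + 7.0 + 5.1 = 18.2 kJ/mol.
C (eclipsed): H–H eclipsed, H–OCH3 eclipsed, F–NH2 eclipsed; 3.4 + 6.1 + 8.1 = 17.6 kJ/mol.
A has the lowest total (17.4 kJ/mol).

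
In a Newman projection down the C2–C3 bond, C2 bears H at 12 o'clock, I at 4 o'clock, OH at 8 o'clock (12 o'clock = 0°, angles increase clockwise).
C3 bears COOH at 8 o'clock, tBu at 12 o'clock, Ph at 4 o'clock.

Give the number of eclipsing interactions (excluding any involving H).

Non-H eclipsing pairs: I(120°)/Ph(120°); OH(240°)/COOH(240°) — 2 interactions.

2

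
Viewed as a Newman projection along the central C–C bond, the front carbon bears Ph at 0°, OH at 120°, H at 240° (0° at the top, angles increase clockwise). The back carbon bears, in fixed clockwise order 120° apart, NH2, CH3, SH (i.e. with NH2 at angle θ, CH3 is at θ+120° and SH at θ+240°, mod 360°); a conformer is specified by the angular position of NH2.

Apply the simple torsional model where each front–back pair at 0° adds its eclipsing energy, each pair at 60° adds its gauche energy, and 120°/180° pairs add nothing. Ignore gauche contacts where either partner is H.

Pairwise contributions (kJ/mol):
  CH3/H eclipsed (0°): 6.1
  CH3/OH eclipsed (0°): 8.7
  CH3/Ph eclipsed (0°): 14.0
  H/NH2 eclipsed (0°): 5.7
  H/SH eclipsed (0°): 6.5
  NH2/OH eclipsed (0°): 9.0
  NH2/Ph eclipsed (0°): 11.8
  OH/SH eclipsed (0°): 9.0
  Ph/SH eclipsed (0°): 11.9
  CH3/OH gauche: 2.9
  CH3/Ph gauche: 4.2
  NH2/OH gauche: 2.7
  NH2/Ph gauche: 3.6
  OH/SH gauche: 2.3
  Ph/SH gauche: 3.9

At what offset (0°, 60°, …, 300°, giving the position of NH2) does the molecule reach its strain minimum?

300°

NH2 at 0° is eclipsed. Ph at 0° is eclipsed with NH2 at 0° (11.8); OH at 120° is eclipsed with CH3 at 120° (8.7); H at 240° is eclipsed with SH at 240° (6.5). Total 27.0 kJ/mol.
NH2 at 60° is staggered. Ph at 0° is gauche with NH2 at 60° (3.6); Ph at 0° is gauche with SH at 300° (3.9); OH at 120° is gauche with NH2 at 60° (2.7); OH at 120° is gauche with CH3 at 180° (2.9). Total 13.1 kJ/mol.
NH2 at 120° is eclipsed. Ph at 0° is eclipsed with SH at 0° (11.9); OH at 120° is eclipsed with NH2 at 120° (9.0); H at 240° is eclipsed with CH3 at 240° (6.1). Total 27.0 kJ/mol.
NH2 at 180° is staggered. Ph at 0° is gauche with CH3 at 300° (4.2); Ph at 0° is gauche with SH at 60° (3.9); OH at 120° is gauche with NH2 at 180° (2.7); OH at 120° is gauche with SH at 60° (2.3). Total 13.1 kJ/mol.
NH2 at 240° is eclipsed. Ph at 0° is eclipsed with CH3 at 0° (14.0); OH at 120° is eclipsed with SH at 120° (9.0); H at 240° is eclipsed with NH2 at 240° (5.7). Total 28.7 kJ/mol.
NH2 at 300° is staggered. Ph at 0° is gauche with NH2 at 300° (3.6); Ph at 0° is gauche with CH3 at 60° (4.2); OH at 120° is gauche with CH3 at 60° (2.9); OH at 120° is gauche with SH at 180° (2.3). Total 13.0 kJ/mol.
The minimum (13.0 kJ/mol) occurs with NH2 at 300°.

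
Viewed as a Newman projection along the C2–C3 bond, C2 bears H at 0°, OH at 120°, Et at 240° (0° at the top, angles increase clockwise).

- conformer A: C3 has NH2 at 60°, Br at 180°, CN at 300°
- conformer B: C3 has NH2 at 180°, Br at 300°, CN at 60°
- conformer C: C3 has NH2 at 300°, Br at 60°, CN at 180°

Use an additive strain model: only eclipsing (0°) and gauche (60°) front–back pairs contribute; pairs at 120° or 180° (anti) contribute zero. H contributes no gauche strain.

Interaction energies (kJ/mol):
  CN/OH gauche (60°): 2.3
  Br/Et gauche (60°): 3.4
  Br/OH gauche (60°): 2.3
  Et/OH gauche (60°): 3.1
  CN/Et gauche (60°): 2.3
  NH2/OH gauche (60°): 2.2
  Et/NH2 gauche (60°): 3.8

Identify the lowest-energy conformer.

A

A is staggered. OH at 120° is gauche with NH2 at 60° (2.2); OH at 120° is gauche with Br at 180° (2.3); Et at 240° is gauche with Br at 180° (3.4); Et at 240° is gauche with CN at 300° (2.3). Total 10.2 kJ/mol.
B is staggered. OH at 120° is gauche with NH2 at 180° (2.2); OH at 120° is gauche with CN at 60° (2.3); Et at 240° is gauche with NH2 at 180° (3.8); Et at 240° is gauche with Br at 300° (3.4). Total 11.7 kJ/mol.
C is staggered. OH at 120° is gauche with Br at 60° (2.3); OH at 120° is gauche with CN at 180° (2.3); Et at 240° is gauche with NH2 at 300° (3.8); Et at 240° is gauche with CN at 180° (2.3). Total 10.7 kJ/mol.
A has the lowest total (10.2 kJ/mol).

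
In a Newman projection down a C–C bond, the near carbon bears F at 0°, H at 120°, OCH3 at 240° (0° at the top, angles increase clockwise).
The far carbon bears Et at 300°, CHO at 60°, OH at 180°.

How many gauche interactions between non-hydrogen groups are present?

4

Non-H gauche pairs: F(0°)/Et(300°); F(0°)/CHO(60°); OCH3(240°)/Et(300°); OCH3(240°)/OH(180°) — 4 interactions.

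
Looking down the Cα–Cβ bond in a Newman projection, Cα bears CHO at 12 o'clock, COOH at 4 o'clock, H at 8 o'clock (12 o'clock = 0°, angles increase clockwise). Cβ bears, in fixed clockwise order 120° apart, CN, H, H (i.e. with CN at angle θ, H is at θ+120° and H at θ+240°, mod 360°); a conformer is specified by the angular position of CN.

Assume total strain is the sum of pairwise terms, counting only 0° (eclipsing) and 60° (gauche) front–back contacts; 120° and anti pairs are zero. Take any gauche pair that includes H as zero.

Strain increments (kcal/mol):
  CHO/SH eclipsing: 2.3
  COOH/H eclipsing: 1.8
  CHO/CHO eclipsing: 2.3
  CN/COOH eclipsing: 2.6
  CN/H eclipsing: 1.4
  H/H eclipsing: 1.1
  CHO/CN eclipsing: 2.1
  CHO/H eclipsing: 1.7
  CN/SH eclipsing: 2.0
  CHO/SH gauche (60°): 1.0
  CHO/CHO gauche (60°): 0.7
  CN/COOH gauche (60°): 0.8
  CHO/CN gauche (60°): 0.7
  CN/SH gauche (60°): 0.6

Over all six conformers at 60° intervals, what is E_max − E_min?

4.7 kcal/mol

CN at 0° is eclipsed. CHO at 0° is eclipsed with CN at 0° (2.1); COOH at 120° is eclipsed with H at 120° (1.8); H at 240° is eclipsed with H at 240° (1.1). Total 5.0 kcal/mol.
CN at 60° is staggered. CHO at 0° is gauche with CN at 60° (0.7); COOH at 120° is gauche with CN at 60° (0.8). Total 1.5 kcal/mol.
CN at 120° is eclipsed. CHO at 0° is eclipsed with H at 0° (1.7); COOH at 120° is eclipsed with CN at 120° (2.6); H at 240° is eclipsed with H at 240° (1.1). Total 5.4 kcal/mol.
CN at 180° is staggered. COOH at 120° is gauche with CN at 180° (0.8). Total 0.8 kcal/mol.
CN at 240° is eclipsed. CHO at 0° is eclipsed with H at 0° (1.7); COOH at 120° is eclipsed with H at 120° (1.8); H at 240° is eclipsed with CN at 240° (1.4). Total 4.9 kcal/mol.
CN at 300° is staggered. CHO at 0° is gauche with CN at 300° (0.7). Total 0.7 kcal/mol.
Max at 120° (5.4 kcal/mol), min at 300° (0.7 kcal/mol); barrier = 4.7 kcal/mol.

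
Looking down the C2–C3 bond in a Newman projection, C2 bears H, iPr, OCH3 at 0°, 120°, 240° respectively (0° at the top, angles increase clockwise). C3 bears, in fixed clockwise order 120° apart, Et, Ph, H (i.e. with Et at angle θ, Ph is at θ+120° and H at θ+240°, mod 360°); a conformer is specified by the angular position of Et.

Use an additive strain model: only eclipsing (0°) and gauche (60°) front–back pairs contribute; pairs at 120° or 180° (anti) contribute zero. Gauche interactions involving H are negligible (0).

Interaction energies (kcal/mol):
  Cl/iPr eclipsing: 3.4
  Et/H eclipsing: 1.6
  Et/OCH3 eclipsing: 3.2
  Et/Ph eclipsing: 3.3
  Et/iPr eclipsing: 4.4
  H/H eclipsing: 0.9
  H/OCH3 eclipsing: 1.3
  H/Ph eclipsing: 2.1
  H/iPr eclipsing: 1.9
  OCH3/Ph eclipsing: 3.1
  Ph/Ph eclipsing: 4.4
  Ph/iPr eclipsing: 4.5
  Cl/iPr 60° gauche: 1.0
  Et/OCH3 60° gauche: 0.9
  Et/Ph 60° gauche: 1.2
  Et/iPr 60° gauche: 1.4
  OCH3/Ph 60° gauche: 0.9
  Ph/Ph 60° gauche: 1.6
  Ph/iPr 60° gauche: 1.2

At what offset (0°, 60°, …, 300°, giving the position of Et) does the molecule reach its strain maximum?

Et at 0° (eclipsed): H(0°)/Et(0°) eclipsed 1.6; iPr(120°)/Ph(120°) eclipsed 4.5; OCH3(240°)/H(240°) eclipsed 1.3 → 7.4 kcal/mol.
Et at 60° (staggered): iPr(120°)/Et(60°) gauche 1.4; iPr(120°)/Ph(180°) gauche 1.2; OCH3(240°)/Ph(180°) gauche 0.9 → 3.5 kcal/mol.
Et at 120° (eclipsed): H(0°)/H(0°) eclipsed 0.9; iPr(120°)/Et(120°) eclipsed 4.4; OCH3(240°)/Ph(240°) eclipsed 3.1 → 8.4 kcal/mol.
Et at 180° (staggered): iPr(120°)/Et(180°) gauche 1.4; OCH3(240°)/Et(180°) gauche 0.9; OCH3(240°)/Ph(300°) gauche 0.9 → 3.2 kcal/mol.
Et at 240° (eclipsed): H(0°)/Ph(0°) eclipsed 2.1; iPr(120°)/H(120°) eclipsed 1.9; OCH3(240°)/Et(240°) eclipsed 3.2 → 7.2 kcal/mol.
Et at 300° (staggered): iPr(120°)/Ph(60°) gauche 1.2; OCH3(240°)/Et(300°) gauche 0.9 → 2.1 kcal/mol.
The maximum (8.4 kcal/mol) occurs with Et at 120°.

120°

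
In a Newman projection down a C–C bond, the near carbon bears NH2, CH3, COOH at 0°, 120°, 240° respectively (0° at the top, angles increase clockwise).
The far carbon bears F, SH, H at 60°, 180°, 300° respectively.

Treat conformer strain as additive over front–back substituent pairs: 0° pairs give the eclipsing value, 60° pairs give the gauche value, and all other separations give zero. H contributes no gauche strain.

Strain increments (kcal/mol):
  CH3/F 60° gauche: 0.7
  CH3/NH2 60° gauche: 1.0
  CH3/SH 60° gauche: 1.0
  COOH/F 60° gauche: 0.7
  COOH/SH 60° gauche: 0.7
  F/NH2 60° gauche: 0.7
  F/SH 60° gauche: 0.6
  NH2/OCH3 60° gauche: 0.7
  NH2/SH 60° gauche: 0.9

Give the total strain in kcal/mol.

This conformer (staggered): NH2–F gauche, CH3–F gauche, CH3–SH gauche, COOH–SH gauche; 0.7 + 0.7 + 1.0 + 0.7 = 3.1 kcal/mol.

3.1 kcal/mol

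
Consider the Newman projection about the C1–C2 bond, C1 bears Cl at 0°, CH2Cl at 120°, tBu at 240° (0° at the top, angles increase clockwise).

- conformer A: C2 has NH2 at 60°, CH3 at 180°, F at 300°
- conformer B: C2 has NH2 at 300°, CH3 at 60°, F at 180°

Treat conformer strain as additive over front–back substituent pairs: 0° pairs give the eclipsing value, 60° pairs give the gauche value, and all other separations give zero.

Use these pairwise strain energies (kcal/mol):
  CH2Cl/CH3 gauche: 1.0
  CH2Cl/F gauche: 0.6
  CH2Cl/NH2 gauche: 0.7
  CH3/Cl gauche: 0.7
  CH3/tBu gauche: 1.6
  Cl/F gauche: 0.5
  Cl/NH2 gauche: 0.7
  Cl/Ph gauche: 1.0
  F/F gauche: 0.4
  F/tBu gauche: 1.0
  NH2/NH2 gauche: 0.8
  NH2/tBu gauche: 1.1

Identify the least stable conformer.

A (staggered): Cl–NH2 gauche, Cl–F gauche, CH2Cl–NH2 gauche, CH2Cl–CH3 gauche, tBu–CH3 gauche, tBu–F gauche; 0.7 + 0.5 + 0.7 + 1.0 + 1.6 + 1.0 = 5.5 kcal/mol.
B (staggered): Cl–NH2 gauche, Cl–CH3 gauche, CH2Cl–CH3 gauche, CH2Cl–F gauche, tBu–NH2 gauche, tBu–F gauche; 0.7 + 0.7 + 1.0 + 0.6 + 1.1 + 1.0 = 5.1 kcal/mol.
A has the highest total (5.5 kcal/mol).

A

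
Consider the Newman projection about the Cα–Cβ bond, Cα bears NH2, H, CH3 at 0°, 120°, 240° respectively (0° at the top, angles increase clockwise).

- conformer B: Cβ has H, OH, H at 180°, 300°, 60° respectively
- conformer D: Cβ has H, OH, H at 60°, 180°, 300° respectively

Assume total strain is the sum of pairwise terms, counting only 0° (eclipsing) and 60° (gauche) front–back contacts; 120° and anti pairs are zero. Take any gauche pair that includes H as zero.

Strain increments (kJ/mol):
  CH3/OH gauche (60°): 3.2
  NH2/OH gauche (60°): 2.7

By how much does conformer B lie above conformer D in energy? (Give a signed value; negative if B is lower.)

B (staggered): NH2–OH gauche, CH3–OH gauche; 2.7 + 3.2 = 5.9 kJ/mol.
D (staggered): CH3–OH gauche; 3.2 = 3.2 kJ/mol.
E(B) − E(D) = 5.9 − 3.2 = +2.7 kJ/mol.

+2.7 kJ/mol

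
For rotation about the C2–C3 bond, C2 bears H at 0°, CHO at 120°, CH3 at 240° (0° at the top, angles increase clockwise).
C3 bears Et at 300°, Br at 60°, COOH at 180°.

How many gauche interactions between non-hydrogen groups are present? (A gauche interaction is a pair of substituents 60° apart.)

Non-H gauche pairs: CHO(120°)/Br(60°); CHO(120°)/COOH(180°); CH3(240°)/Et(300°); CH3(240°)/COOH(180°) — 4 interactions.

4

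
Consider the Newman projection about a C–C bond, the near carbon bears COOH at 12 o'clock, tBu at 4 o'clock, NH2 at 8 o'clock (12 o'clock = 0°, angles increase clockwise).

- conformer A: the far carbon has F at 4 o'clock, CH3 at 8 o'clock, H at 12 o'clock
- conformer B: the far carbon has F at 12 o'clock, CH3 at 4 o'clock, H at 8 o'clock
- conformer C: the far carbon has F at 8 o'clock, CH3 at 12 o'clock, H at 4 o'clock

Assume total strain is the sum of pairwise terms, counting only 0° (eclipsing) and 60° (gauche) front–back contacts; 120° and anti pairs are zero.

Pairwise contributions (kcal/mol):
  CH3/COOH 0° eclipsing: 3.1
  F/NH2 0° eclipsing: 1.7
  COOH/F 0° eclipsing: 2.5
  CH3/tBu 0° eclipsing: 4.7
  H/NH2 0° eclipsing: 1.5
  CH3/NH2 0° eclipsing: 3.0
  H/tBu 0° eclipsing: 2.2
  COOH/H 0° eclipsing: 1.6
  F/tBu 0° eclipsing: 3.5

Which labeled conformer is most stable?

C

A (eclipsed): COOH–H eclipsed, tBu–F eclipsed, NH2–CH3 eclipsed; 1.6 + 3.5 + 3.0 = 8.1 kcal/mol.
B (eclipsed): COOH–F eclipsed, tBu–CH3 eclipsed, NH2–H eclipsed; 2.5 + 4.7 + 1.5 = 8.7 kcal/mol.
C (eclipsed): COOH–CH3 eclipsed, tBu–H eclipsed, NH2–F eclipsed; 3.1 + 2.2 + 1.7 = 7.0 kcal/mol.
C has the lowest total (7.0 kcal/mol).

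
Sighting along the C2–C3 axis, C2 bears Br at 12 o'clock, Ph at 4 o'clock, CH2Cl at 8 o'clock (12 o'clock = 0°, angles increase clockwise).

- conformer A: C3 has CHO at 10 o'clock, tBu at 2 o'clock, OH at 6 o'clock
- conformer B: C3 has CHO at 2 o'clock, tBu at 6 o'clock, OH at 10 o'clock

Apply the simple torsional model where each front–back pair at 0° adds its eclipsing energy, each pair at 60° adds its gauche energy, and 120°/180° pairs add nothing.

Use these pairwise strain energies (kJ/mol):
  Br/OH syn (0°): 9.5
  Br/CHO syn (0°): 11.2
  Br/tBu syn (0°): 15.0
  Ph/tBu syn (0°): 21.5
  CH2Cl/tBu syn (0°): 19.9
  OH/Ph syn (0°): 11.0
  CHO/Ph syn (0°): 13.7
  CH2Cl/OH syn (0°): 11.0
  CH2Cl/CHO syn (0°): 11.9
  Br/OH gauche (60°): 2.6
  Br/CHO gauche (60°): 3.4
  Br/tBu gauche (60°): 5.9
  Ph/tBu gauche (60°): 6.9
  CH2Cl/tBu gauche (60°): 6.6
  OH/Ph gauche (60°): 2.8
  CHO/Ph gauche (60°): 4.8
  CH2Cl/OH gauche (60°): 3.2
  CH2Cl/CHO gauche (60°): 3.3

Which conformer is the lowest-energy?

A

A (staggered): Br–CHO gauche, Br–tBu gauche, Ph–tBu gauche, Ph–OH gauche, CH2Cl–CHO gauche, CH2Cl–OH gauche; 3.4 + 5.9 + 6.9 + 2.8 + 3.3 + 3.2 = 25.5 kJ/mol.
B (staggered): Br–CHO gauche, Br–OH gauche, Ph–CHO gauche, Ph–tBu gauche, CH2Cl–tBu gauche, CH2Cl–OH gauche; 3.4 + 2.6 + 4.8 + 6.9 + 6.6 + 3.2 = 27.5 kJ/mol.
A has the lowest total (25.5 kJ/mol).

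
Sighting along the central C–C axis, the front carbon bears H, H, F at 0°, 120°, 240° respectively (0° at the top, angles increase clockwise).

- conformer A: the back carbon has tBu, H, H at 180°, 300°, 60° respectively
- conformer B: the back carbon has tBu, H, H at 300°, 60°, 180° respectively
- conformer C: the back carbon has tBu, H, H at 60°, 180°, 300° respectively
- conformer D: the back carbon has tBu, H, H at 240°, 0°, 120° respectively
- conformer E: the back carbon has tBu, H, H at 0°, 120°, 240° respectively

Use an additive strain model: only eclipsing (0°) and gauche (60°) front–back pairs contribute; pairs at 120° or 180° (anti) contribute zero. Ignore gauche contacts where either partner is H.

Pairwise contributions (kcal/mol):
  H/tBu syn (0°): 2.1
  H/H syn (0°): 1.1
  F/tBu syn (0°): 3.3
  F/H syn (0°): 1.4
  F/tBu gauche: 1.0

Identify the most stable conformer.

C

A is staggered. F at 240° is gauche with tBu at 180° (1.0). Total 1.0 kcal/mol.
B is staggered. F at 240° is gauche with tBu at 300° (1.0). Total 1.0 kcal/mol.
C (staggered): no non-H gauche contacts → 0.0 kcal/mol.
D is eclipsed. H at 0° is eclipsed with H at 0° (1.1); H at 120° is eclipsed with H at 120° (1.1); F at 240° is eclipsed with tBu at 240° (3.3). Total 5.5 kcal/mol.
E is eclipsed. H at 0° is eclipsed with tBu at 0° (2.1); H at 120° is eclipsed with H at 120° (1.1); F at 240° is eclipsed with H at 240° (1.4). Total 4.6 kcal/mol.
C has the lowest total (0.0 kcal/mol).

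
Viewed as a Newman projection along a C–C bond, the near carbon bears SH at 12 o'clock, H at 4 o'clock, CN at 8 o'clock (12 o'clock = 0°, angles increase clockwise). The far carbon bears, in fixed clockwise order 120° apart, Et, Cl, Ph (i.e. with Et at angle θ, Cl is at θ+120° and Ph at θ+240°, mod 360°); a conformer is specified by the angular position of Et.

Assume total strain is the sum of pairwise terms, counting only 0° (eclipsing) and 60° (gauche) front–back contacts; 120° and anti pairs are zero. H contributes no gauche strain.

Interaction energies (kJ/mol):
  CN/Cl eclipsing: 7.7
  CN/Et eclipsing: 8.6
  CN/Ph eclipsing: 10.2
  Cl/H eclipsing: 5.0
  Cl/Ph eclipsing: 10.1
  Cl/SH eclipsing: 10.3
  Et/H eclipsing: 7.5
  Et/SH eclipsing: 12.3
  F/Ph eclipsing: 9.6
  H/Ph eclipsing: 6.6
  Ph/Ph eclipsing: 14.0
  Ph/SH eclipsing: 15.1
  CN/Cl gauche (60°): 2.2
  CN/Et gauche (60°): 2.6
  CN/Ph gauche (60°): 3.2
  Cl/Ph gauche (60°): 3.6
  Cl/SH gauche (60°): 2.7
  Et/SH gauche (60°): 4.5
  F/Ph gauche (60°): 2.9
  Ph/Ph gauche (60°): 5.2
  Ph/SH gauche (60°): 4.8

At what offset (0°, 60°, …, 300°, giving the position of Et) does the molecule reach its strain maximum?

Et at 0° (eclipsed): SH–Et eclipsed, H–Cl eclipsed, CN–Ph eclipsed; 12.3 + 5.0 + 10.2 = 27.5 kJ/mol.
Et at 60° (staggered): SH–Et gauche, SH–Ph gauche, CN–Cl gauche, CN–Ph gauche; 4.5 + 4.8 + 2.2 + 3.2 = 14.7 kJ/mol.
Et at 120° (eclipsed): SH–Ph eclipsed, H–Et eclipsed, CN–Cl eclipsed; 15.1 + 7.5 + 7.7 = 30.3 kJ/mol.
Et at 180° (staggered): SH–Cl gauche, SH–Ph gauche, CN–Et gauche, CN–Cl gauche; 2.7 + 4.8 + 2.6 + 2.2 = 12.3 kJ/mol.
Et at 240° (eclipsed): SH–Cl eclipsed, H–Ph eclipsed, CN–Et eclipsed; 10.3 + 6.6 + 8.6 = 25.5 kJ/mol.
Et at 300° (staggered): SH–Et gauche, SH–Cl gauche, CN–Et gauche, CN–Ph gauche; 4.5 + 2.7 + 2.6 + 3.2 = 13.0 kJ/mol.
The maximum (30.3 kJ/mol) occurs with Et at 120°.

120°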